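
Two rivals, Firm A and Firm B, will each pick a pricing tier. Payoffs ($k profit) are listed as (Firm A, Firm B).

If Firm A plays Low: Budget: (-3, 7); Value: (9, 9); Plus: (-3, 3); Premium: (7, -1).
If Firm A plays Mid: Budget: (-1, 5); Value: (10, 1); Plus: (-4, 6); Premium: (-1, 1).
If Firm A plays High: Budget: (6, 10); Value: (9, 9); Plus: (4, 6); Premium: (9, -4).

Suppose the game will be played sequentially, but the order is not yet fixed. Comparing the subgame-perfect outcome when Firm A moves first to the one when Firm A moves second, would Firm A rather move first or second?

If Firm A leads: Firm B's best replies are Low→Value, Mid→Plus, High→Budget; Firm A's induced payoffs 9, -4, 6; outcome (Low, Value), payoffs (9, 9).
If Firm B leads: Firm A's best replies are Budget→High, Value→Mid, Plus→High, Premium→High; Firm B's induced payoffs 10, 1, 6, -4; outcome (High, Budget), payoffs (6, 10).
Firm A gets 9 moving first and 6 moving second, so Firm A prefers to move first.

first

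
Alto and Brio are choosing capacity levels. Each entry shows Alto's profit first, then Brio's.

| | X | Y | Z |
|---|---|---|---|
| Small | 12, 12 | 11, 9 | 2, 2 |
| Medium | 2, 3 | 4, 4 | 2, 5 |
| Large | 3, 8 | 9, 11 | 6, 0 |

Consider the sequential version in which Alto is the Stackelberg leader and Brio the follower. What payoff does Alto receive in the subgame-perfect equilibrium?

Backward induction with Alto moving first.
- Small: Brio compares 12, 9, 2 and picks X; Alto would get 12.
- Medium: Brio compares 3, 4, 5 and picks Z; Alto would get 2.
- Large: Brio compares 8, 11, 0 and picks Y; Alto would get 9.
Among 12, 2, 9, the best is 12 at Small. Subgame-perfect outcome: (Small, X) with payoffs (12, 12).

12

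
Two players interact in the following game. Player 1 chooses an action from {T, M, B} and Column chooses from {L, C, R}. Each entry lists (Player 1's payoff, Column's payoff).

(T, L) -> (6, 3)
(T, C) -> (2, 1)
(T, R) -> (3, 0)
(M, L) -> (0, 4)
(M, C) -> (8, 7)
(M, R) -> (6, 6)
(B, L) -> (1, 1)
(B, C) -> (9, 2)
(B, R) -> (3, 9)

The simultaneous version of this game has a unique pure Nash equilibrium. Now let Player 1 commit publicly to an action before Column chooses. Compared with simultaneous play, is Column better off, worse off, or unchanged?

Column best-responds to each possible Player 1 move:
- T: BR = L, leader payoff 6.
- M: BR = C, leader payoff 8.
- B: BR = R, leader payoff 3.
Maximizing over 6, 8, 3, Player 1 chooses M. Subgame-perfect outcome: (M, C) with payoffs (8, 7).
Under simultaneous play:
Player 1's best replies: L→T; C→B; R→M.
Column's best replies: T→L; M→C; B→R.
Only (T, L) has each player best-responding; Nash payoffs (6, 3).
Column earns 7 sequentially versus 3 at the Nash outcome: better off.

better off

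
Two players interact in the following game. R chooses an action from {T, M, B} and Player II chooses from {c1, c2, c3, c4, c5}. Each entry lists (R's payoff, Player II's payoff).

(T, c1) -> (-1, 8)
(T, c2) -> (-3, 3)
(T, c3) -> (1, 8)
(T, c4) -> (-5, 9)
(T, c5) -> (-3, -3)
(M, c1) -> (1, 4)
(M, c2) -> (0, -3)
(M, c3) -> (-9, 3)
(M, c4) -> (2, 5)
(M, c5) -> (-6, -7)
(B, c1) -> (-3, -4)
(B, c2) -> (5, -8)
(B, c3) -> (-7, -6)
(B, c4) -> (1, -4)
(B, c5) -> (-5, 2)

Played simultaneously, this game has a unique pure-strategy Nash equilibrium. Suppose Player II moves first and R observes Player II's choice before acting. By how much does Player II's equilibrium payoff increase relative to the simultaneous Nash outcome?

3

Solve by backward induction (Player II leads).
- c1: R compares -1, 1, -3 and picks M; Player II would get 4.
- c2: R compares -3, 0, 5 and picks B; Player II would get -8.
- c3: R compares 1, -9, -7 and picks T; Player II would get 8.
- c4: R compares -5, 2, 1 and picks M; Player II would get 5.
- c5: R compares -3, -6, -5 and picks T; Player II would get -3.
Maximizing over 4, -8, 8, 5, -3, Player II chooses c3. Subgame-perfect outcome: (T, c3) with payoffs (1, 8).
For the simultaneous game, intersect best replies.
R's best replies: c1→M; c2→B; c3→T; c4→M; c5→T.
Player II's best replies: T→c4; M→c4; B→c5.
The unique mutual best reply is (M, c4), giving (2, 5).
Player II's commitment gain: 8 − 5 = 3.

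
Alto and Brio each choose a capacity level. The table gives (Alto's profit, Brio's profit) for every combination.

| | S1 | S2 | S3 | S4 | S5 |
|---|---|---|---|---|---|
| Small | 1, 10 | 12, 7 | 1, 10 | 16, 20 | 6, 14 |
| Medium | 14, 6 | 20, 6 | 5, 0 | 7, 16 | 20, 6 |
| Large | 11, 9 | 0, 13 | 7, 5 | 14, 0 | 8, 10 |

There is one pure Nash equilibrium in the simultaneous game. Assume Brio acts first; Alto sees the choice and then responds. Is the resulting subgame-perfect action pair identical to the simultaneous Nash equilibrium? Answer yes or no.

yes

Backward induction with Brio moving first.
- S1 → Alto plays Medium (best of 1, 14, 11); Brio gets 6.
- S2 → Alto plays Medium (best of 12, 20, 0); Brio gets 6.
- S3 → Alto plays Large (best of 1, 5, 7); Brio gets 5.
- S4 → Alto plays Small (best of 16, 7, 14); Brio gets 20.
- S5 → Alto plays Medium (best of 6, 20, 8); Brio gets 6.
Brio's induced payoffs are 6, 6, 5, 20, 6, so Brio commits to S4. Subgame-perfect outcome: (Small, S4) with payoffs (16, 20).
Under simultaneous play:
Alto's best replies: S1→Medium; S2→Medium; S3→Large; S4→Small; S5→Medium.
Brio's best replies: Small→S4; Medium→S4; Large→S2.
The unique mutual best reply is (Small, S4), giving (16, 20).
Sequential outcome (Small, S4) coincides with the Nash profile (Small, S4).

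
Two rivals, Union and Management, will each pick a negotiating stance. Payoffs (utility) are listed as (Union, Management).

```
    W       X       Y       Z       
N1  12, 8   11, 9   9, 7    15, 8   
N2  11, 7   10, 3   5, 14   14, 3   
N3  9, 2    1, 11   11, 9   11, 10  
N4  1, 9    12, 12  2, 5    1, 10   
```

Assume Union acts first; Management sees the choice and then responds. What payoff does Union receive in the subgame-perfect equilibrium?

Backward induction with Union moving first.
- N1 → Management plays X (best of 8, 9, 7, 8); Union gets 11.
- N2 → Management plays Y (best of 7, 3, 14, 3); Union gets 5.
- N3 → Management plays X (best of 2, 11, 9, 10); Union gets 1.
- N4 → Management plays X (best of 9, 12, 5, 10); Union gets 12.
Union's induced payoffs are 11, 5, 1, 12, so Union commits to N4. Subgame-perfect outcome: (N4, X) with payoffs (12, 12).

12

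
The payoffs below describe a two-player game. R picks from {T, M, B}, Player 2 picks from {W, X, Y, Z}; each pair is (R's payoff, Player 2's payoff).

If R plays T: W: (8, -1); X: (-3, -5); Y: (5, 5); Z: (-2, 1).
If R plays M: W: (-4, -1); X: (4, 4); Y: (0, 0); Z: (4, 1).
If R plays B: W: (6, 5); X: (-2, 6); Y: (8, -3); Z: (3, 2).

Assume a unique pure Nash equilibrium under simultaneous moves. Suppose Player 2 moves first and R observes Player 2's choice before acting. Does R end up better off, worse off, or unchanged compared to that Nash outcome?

Solve by backward induction (Player 2 leads).
- W → R plays T (best of 8, -4, 6); Player 2 gets -1.
- X → R plays M (best of -3, 4, -2); Player 2 gets 4.
- Y → R plays B (best of 5, 0, 8); Player 2 gets -3.
- Z → R plays M (best of -2, 4, 3); Player 2 gets 1.
Among -1, 4, -3, 1, the best is 4 at X. Subgame-perfect outcome: (M, X) with payoffs (4, 4).
Under simultaneous play:
R's best replies: W→T; X→M; Y→B; Z→M.
Player 2's best replies: T→Y; M→X; B→X.
Only (M, X) has each player best-responding; Nash payoffs (4, 4).
R earns 4 sequentially versus 4 at the Nash outcome: unchanged.

unchanged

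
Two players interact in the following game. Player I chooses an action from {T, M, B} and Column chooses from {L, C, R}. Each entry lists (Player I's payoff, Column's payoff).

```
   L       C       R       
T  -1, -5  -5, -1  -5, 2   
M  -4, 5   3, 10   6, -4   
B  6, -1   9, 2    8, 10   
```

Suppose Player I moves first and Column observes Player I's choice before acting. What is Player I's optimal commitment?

B

Solve by backward induction (Player I leads).
- T → Column plays R (best of -5, -1, 2); Player I gets -5.
- M → Column plays C (best of 5, 10, -4); Player I gets 3.
- B → Column plays R (best of -1, 2, 10); Player I gets 8.
Among -5, 3, 8, the best is 8 at B. Subgame-perfect outcome: (B, R) with payoffs (8, 10).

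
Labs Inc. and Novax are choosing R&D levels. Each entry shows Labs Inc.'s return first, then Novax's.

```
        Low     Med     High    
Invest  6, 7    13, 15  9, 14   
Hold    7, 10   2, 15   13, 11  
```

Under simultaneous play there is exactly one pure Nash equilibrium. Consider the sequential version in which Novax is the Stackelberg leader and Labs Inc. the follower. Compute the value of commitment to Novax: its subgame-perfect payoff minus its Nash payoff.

0

Work backward from Labs Inc.'s decision.
- Low: Labs Inc. compares 6, 7 and picks Hold; Novax would get 10.
- Med: Labs Inc. compares 13, 2 and picks Invest; Novax would get 15.
- High: Labs Inc. compares 9, 13 and picks Hold; Novax would get 11.
Among 10, 15, 11, the best is 15 at Med. Subgame-perfect outcome: (Invest, Med) with payoffs (13, 15).
For the simultaneous game, intersect best replies.
Labs Inc.'s best replies: Low→Hold; Med→Invest; High→Hold.
Novax's best replies: Invest→Med; Hold→Med.
Only (Invest, Med) has each player best-responding; Nash payoffs (13, 15).
Novax's commitment gain: 15 − 15 = 0.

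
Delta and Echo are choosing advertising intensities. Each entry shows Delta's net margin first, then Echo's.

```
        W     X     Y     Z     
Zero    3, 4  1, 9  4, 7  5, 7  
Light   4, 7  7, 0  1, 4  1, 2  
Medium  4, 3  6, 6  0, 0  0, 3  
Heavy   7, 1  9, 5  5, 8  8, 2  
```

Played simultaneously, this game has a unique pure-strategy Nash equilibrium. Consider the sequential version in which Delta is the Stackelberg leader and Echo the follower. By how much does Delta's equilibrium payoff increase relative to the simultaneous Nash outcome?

Echo best-responds to each possible Delta move:
- Zero → Echo plays X (best of 4, 9, 7, 7); Delta gets 1.
- Light → Echo plays W (best of 7, 0, 4, 2); Delta gets 4.
- Medium → Echo plays X (best of 3, 6, 0, 3); Delta gets 6.
- Heavy → Echo plays Y (best of 1, 5, 8, 2); Delta gets 5.
Delta's induced payoffs are 1, 4, 6, 5, so Delta commits to Medium. Subgame-perfect outcome: (Medium, X) with payoffs (6, 6).
For the simultaneous game, intersect best replies.
Delta's best replies: W→Heavy; X→Heavy; Y→Heavy; Z→Heavy.
Echo's best replies: Zero→X; Light→W; Medium→X; Heavy→Y.
Only (Heavy, Y) has each player best-responding; Nash payoffs (5, 8).
Delta's commitment gain: 6 − 5 = 1.

1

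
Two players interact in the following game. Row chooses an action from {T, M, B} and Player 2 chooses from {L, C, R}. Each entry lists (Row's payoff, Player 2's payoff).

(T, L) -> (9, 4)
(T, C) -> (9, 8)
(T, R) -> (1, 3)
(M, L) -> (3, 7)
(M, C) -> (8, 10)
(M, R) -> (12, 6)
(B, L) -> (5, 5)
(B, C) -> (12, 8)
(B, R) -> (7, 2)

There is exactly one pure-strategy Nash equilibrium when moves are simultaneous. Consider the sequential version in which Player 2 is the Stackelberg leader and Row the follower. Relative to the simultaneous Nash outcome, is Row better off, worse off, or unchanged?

Work backward from Row's decision.
- L: Row compares 9, 3, 5 and picks T; Player 2 would get 4.
- C: Row compares 9, 8, 12 and picks B; Player 2 would get 8.
- R: Row compares 1, 12, 7 and picks M; Player 2 would get 6.
Among 4, 8, 6, the best is 8 at C. Subgame-perfect outcome: (B, C) with payoffs (12, 8).
Under simultaneous play:
Row's best replies: L→T; C→B; R→M.
Player 2's best replies: T→C; M→C; B→C.
Only (B, C) has each player best-responding; Nash payoffs (12, 8).
Row earns 12 sequentially versus 12 at the Nash outcome: unchanged.

unchanged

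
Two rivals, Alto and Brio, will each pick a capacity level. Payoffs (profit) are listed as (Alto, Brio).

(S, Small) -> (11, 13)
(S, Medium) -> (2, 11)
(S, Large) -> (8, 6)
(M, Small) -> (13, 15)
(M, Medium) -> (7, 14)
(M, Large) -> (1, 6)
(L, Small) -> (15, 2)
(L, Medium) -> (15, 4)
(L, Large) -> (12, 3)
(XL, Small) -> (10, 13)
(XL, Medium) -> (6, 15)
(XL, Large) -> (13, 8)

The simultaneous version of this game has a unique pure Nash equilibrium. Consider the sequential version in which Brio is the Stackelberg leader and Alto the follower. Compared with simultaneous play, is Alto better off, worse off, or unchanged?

worse off

Solve by backward induction (Brio leads).
- Small: BR = L, leader payoff 2.
- Medium: BR = L, leader payoff 4.
- Large: BR = XL, leader payoff 8.
Among 2, 4, 8, the best is 8 at Large. Subgame-perfect outcome: (XL, Large) with payoffs (13, 8).
Under simultaneous play:
Alto's best replies: Small→L; Medium→L; Large→XL.
Brio's best replies: S→Small; M→Small; L→Medium; XL→Medium.
The unique mutual best reply is (L, Medium), giving (15, 4).
Alto earns 13 sequentially versus 15 at the Nash outcome: worse off.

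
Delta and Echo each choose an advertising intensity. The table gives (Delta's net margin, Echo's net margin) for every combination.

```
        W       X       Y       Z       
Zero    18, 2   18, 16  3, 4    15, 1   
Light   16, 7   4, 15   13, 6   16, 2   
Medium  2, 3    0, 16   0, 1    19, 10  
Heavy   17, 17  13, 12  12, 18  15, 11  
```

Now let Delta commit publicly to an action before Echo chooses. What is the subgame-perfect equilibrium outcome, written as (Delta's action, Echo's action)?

Backward induction with Delta moving first.
- Zero → Echo plays X (best of 2, 16, 4, 1); Delta gets 18.
- Light → Echo plays X (best of 7, 15, 6, 2); Delta gets 4.
- Medium → Echo plays X (best of 3, 16, 1, 10); Delta gets 0.
- Heavy → Echo plays Y (best of 17, 12, 18, 11); Delta gets 12.
Delta's induced payoffs are 18, 4, 0, 12, so Delta commits to Zero. Subgame-perfect outcome: (Zero, X) with payoffs (18, 16).

(Zero, X)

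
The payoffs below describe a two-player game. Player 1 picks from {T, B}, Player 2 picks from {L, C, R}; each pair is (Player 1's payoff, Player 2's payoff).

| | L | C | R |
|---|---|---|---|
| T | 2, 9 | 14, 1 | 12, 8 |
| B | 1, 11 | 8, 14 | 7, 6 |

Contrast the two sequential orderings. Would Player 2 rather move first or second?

If Player 1 leads: Player 2's best replies are T→L, B→C; Player 1's induced payoffs 2, 8; outcome (B, C), payoffs (8, 14).
If Player 2 leads: Player 1's best replies are L→T, C→T, R→T; Player 2's induced payoffs 9, 1, 8; outcome (T, L), payoffs (2, 9).
Player 2 gets 9 moving first and 14 moving second, so Player 2 prefers to move second.

second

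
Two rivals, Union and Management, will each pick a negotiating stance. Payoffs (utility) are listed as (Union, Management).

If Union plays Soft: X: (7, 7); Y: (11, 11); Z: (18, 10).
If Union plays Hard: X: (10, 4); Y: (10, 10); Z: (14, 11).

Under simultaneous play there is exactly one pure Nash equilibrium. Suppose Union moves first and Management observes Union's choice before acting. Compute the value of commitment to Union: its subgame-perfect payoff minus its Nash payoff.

Work backward from Management's decision.
- Soft: BR = Y, leader payoff 11.
- Hard: BR = Z, leader payoff 14.
Maximizing over 11, 14, Union chooses Hard. Subgame-perfect outcome: (Hard, Z) with payoffs (14, 11).
Now find the simultaneous Nash equilibrium.
Union's best replies: X→Hard; Y→Soft; Z→Soft.
Management's best replies: Soft→Y; Hard→Z.
The unique mutual best reply is (Soft, Y), giving (11, 11).
Union's commitment gain: 14 − 11 = 3.

3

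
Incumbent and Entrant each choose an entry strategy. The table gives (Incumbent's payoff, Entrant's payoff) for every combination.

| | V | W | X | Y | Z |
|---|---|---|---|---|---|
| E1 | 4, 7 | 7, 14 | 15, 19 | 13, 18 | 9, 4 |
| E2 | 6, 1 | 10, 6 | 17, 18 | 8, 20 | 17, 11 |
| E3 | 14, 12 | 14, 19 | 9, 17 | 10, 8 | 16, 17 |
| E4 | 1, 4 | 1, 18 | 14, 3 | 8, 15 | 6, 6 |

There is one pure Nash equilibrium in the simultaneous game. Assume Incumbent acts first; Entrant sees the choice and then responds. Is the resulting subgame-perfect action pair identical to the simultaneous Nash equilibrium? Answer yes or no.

no

Solve by backward induction (Incumbent leads).
- E1 → Entrant plays X (best of 7, 14, 19, 18, 4); Incumbent gets 15.
- E2 → Entrant plays Y (best of 1, 6, 18, 20, 11); Incumbent gets 8.
- E3 → Entrant plays W (best of 12, 19, 17, 8, 17); Incumbent gets 14.
- E4 → Entrant plays W (best of 4, 18, 3, 15, 6); Incumbent gets 1.
Among 15, 8, 14, 1, the best is 15 at E1. Subgame-perfect outcome: (E1, X) with payoffs (15, 19).
For the simultaneous game, intersect best replies.
Incumbent's best replies: V→E3; W→E3; X→E2; Y→E1; Z→E2.
Entrant's best replies: E1→X; E2→Y; E3→W; E4→W.
Only (E3, W) has each player best-responding; Nash payoffs (14, 19).
Sequential outcome (E1, X) differs from the Nash profile (E3, W).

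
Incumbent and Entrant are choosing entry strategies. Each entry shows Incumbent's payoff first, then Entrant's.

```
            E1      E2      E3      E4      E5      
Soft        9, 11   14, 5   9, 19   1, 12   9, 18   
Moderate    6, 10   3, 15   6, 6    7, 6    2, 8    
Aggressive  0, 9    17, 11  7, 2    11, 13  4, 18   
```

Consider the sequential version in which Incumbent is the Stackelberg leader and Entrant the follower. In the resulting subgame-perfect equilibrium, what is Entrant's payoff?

19

Work backward from Entrant's decision.
- Soft: BR = E3, leader payoff 9.
- Moderate: BR = E2, leader payoff 3.
- Aggressive: BR = E5, leader payoff 4.
Incumbent's induced payoffs are 9, 3, 4, so Incumbent commits to Soft. Subgame-perfect outcome: (Soft, E3) with payoffs (9, 19).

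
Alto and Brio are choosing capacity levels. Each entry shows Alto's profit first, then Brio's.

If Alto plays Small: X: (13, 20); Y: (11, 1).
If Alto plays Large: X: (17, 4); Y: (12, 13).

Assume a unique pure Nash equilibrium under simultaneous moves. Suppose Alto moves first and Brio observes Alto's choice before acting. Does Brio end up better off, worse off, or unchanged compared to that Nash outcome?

better off

Work backward from Brio's decision.
- Small → Brio plays X (best of 20, 1); Alto gets 13.
- Large → Brio plays Y (best of 4, 13); Alto gets 12.
Alto's induced payoffs are 13, 12, so Alto commits to Small. Subgame-perfect outcome: (Small, X) with payoffs (13, 20).
For the simultaneous game, intersect best replies.
Alto's best replies: X→Large; Y→Large.
Brio's best replies: Small→X; Large→Y.
Only (Large, Y) has each player best-responding; Nash payoffs (12, 13).
Brio earns 20 sequentially versus 13 at the Nash outcome: better off.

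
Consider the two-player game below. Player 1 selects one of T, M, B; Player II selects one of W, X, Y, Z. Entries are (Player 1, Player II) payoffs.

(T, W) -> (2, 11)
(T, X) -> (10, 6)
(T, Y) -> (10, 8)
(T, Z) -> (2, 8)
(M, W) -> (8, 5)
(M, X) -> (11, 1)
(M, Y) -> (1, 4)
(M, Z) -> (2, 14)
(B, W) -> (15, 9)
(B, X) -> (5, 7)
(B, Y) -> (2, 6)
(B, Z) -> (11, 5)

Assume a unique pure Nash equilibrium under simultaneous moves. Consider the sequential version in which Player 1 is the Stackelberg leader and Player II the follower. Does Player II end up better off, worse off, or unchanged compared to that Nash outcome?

unchanged

Work backward from Player II's decision.
- T → Player II plays W (best of 11, 6, 8, 8); Player 1 gets 2.
- M → Player II plays Z (best of 5, 1, 4, 14); Player 1 gets 2.
- B → Player II plays W (best of 9, 7, 6, 5); Player 1 gets 15.
Maximizing over 2, 2, 15, Player 1 chooses B. Subgame-perfect outcome: (B, W) with payoffs (15, 9).
Now find the simultaneous Nash equilibrium.
Player 1's best replies: W→B; X→M; Y→T; Z→B.
Player II's best replies: T→W; M→Z; B→W.
Only (B, W) has each player best-responding; Nash payoffs (15, 9).
Player II earns 9 sequentially versus 9 at the Nash outcome: unchanged.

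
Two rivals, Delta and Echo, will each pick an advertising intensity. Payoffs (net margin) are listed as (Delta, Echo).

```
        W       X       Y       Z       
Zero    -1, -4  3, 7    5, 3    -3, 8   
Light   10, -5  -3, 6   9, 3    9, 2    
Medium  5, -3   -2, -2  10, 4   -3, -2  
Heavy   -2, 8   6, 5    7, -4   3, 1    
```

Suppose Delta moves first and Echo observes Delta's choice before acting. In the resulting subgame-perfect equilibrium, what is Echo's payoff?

Backward induction with Delta moving first.
- Zero: Echo compares -4, 7, 3, 8 and picks Z; Delta would get -3.
- Light: Echo compares -5, 6, 3, 2 and picks X; Delta would get -3.
- Medium: Echo compares -3, -2, 4, -2 and picks Y; Delta would get 10.
- Heavy: Echo compares 8, 5, -4, 1 and picks W; Delta would get -2.
Among -3, -3, 10, -2, the best is 10 at Medium. Subgame-perfect outcome: (Medium, Y) with payoffs (10, 4).

4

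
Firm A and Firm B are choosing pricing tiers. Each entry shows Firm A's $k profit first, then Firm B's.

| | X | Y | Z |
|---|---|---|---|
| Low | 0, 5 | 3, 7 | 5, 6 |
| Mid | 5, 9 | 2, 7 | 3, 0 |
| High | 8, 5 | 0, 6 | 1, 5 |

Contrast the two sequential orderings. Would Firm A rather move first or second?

first

If Firm A leads: Firm B's best replies are Low→Y, Mid→X, High→Y; Firm A's induced payoffs 3, 5, 0; outcome (Mid, X), payoffs (5, 9).
If Firm B leads: Firm A's best replies are X→High, Y→Low, Z→Low; Firm B's induced payoffs 5, 7, 6; outcome (Low, Y), payoffs (3, 7).
Firm A gets 5 moving first and 3 moving second, so Firm A prefers to move first.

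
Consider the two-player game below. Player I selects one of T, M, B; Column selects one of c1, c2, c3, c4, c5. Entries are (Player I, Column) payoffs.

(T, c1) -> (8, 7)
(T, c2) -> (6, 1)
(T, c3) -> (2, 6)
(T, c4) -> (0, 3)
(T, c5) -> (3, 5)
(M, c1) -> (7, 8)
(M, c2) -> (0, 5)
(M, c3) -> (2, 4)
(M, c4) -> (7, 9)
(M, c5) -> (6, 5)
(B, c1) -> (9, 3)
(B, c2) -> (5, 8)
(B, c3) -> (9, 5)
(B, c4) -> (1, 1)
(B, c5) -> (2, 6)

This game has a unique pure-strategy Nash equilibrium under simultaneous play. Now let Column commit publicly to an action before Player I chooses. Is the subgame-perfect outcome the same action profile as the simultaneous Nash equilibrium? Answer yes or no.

Work backward from Player I's decision.
- c1 → Player I plays B (best of 8, 7, 9); Column gets 3.
- c2 → Player I plays T (best of 6, 0, 5); Column gets 1.
- c3 → Player I plays B (best of 2, 2, 9); Column gets 5.
- c4 → Player I plays M (best of 0, 7, 1); Column gets 9.
- c5 → Player I plays M (best of 3, 6, 2); Column gets 5.
Column's induced payoffs are 3, 1, 5, 9, 5, so Column commits to c4. Subgame-perfect outcome: (M, c4) with payoffs (7, 9).
For the simultaneous game, intersect best replies.
Player I's best replies: c1→B; c2→T; c3→B; c4→M; c5→M.
Column's best replies: T→c1; M→c4; B→c2.
The unique mutual best reply is (M, c4), giving (7, 9).
Sequential outcome (M, c4) coincides with the Nash profile (M, c4).

yes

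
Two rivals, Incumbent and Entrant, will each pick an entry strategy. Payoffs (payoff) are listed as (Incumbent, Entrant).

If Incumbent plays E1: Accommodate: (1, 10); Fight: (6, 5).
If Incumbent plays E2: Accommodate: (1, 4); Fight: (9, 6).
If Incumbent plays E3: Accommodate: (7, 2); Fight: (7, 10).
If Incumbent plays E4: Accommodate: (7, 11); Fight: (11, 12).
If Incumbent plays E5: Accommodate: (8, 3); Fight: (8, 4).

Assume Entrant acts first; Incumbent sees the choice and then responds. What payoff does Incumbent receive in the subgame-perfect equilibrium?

11

Work backward from Incumbent's decision.
- Accommodate: BR = E5, leader payoff 3.
- Fight: BR = E4, leader payoff 12.
Among 3, 12, the best is 12 at Fight. Subgame-perfect outcome: (E4, Fight) with payoffs (11, 12).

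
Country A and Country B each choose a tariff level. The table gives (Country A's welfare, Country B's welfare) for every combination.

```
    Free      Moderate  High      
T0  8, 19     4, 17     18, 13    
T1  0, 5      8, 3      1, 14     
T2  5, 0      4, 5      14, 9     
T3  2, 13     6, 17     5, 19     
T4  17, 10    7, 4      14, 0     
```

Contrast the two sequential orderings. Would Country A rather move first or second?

second

If Country A leads: Country B's best replies are T0→Free, T1→High, T2→High, T3→High, T4→Free; Country A's induced payoffs 8, 1, 14, 5, 17; outcome (T4, Free), payoffs (17, 10).
If Country B leads: Country A's best replies are Free→T4, Moderate→T1, High→T0; Country B's induced payoffs 10, 3, 13; outcome (T0, High), payoffs (18, 13).
Country A gets 17 moving first and 18 moving second, so Country A prefers to move second.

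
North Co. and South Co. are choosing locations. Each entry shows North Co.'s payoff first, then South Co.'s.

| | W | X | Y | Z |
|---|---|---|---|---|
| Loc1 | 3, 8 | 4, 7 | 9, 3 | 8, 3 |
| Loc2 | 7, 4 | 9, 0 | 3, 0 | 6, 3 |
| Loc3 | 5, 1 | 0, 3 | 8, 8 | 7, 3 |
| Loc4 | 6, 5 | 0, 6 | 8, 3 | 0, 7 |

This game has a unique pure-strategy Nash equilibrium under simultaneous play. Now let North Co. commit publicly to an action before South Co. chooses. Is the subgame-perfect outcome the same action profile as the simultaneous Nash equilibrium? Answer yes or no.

no

Solve by backward induction (North Co. leads).
- Loc1: South Co. compares 8, 7, 3, 3 and picks W; North Co. would get 3.
- Loc2: South Co. compares 4, 0, 0, 3 and picks W; North Co. would get 7.
- Loc3: South Co. compares 1, 3, 8, 3 and picks Y; North Co. would get 8.
- Loc4: South Co. compares 5, 6, 3, 7 and picks Z; North Co. would get 0.
Maximizing over 3, 7, 8, 0, North Co. chooses Loc3. Subgame-perfect outcome: (Loc3, Y) with payoffs (8, 8).
Now find the simultaneous Nash equilibrium.
North Co.'s best replies: W→Loc2; X→Loc2; Y→Loc1; Z→Loc1.
South Co.'s best replies: Loc1→W; Loc2→W; Loc3→Y; Loc4→Z.
The unique mutual best reply is (Loc2, W), giving (7, 4).
Sequential outcome (Loc3, Y) differs from the Nash profile (Loc2, W).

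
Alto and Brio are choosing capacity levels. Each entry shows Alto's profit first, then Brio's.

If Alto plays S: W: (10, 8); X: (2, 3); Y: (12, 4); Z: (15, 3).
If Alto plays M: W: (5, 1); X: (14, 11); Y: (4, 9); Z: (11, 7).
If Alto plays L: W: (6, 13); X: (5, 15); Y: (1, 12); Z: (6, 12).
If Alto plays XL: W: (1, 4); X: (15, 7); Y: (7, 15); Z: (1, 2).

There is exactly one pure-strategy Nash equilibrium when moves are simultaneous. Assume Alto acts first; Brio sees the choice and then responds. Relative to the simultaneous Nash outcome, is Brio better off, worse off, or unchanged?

better off

Brio best-responds to each possible Alto move:
- S → Brio plays W (best of 8, 3, 4, 3); Alto gets 10.
- M → Brio plays X (best of 1, 11, 9, 7); Alto gets 14.
- L → Brio plays X (best of 13, 15, 12, 12); Alto gets 5.
- XL → Brio plays Y (best of 4, 7, 15, 2); Alto gets 7.
Among 10, 14, 5, 7, the best is 14 at M. Subgame-perfect outcome: (M, X) with payoffs (14, 11).
Now find the simultaneous Nash equilibrium.
Alto's best replies: W→S; X→XL; Y→S; Z→S.
Brio's best replies: S→W; M→X; L→X; XL→Y.
The unique mutual best reply is (S, W), giving (10, 8).
Brio earns 11 sequentially versus 8 at the Nash outcome: better off.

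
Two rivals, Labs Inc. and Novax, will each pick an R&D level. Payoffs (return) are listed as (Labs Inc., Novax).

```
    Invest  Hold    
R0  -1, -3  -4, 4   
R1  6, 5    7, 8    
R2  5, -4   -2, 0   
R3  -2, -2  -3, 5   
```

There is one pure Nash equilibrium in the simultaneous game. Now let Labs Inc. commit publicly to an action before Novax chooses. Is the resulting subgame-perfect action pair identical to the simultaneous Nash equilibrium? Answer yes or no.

yes

Backward induction with Labs Inc. moving first.
- R0: Novax compares -3, 4 and picks Hold; Labs Inc. would get -4.
- R1: Novax compares 5, 8 and picks Hold; Labs Inc. would get 7.
- R2: Novax compares -4, 0 and picks Hold; Labs Inc. would get -2.
- R3: Novax compares -2, 5 and picks Hold; Labs Inc. would get -3.
Maximizing over -4, 7, -2, -3, Labs Inc. chooses R1. Subgame-perfect outcome: (R1, Hold) with payoffs (7, 8).
Under simultaneous play:
Labs Inc.'s best replies: Invest→R1; Hold→R1.
Novax's best replies: R0→Hold; R1→Hold; R2→Hold; R3→Hold.
The unique mutual best reply is (R1, Hold), giving (7, 8).
Sequential outcome (R1, Hold) coincides with the Nash profile (R1, Hold).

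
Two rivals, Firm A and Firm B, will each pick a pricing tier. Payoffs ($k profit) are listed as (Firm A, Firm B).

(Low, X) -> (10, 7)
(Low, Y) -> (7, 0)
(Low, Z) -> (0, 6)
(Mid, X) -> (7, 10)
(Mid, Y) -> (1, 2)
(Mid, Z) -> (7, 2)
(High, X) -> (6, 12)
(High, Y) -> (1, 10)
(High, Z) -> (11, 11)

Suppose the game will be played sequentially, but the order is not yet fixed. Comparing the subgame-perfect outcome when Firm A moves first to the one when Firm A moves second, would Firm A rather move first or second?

If Firm A leads: Firm B's best replies are Low→X, Mid→X, High→X; Firm A's induced payoffs 10, 7, 6; outcome (Low, X), payoffs (10, 7).
If Firm B leads: Firm A's best replies are X→Low, Y→Low, Z→High; Firm B's induced payoffs 7, 0, 11; outcome (High, Z), payoffs (11, 11).
Firm A gets 10 moving first and 11 moving second, so Firm A prefers to move second.

second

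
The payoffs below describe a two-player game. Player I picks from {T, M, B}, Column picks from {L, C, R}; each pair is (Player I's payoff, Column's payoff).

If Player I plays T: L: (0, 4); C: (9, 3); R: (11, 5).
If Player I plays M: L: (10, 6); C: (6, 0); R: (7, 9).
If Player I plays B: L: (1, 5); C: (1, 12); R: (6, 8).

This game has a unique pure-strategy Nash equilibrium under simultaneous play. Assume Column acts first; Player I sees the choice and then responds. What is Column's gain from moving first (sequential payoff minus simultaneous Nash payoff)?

Solve by backward induction (Column leads).
- L: Player I compares 0, 10, 1 and picks M; Column would get 6.
- C: Player I compares 9, 6, 1 and picks T; Column would get 3.
- R: Player I compares 11, 7, 6 and picks T; Column would get 5.
Among 6, 3, 5, the best is 6 at L. Subgame-perfect outcome: (M, L) with payoffs (10, 6).
For the simultaneous game, intersect best replies.
Player I's best replies: L→M; C→T; R→T.
Column's best replies: T→R; M→R; B→C.
Only (T, R) has each player best-responding; Nash payoffs (11, 5).
Column's commitment gain: 6 − 5 = 1.

1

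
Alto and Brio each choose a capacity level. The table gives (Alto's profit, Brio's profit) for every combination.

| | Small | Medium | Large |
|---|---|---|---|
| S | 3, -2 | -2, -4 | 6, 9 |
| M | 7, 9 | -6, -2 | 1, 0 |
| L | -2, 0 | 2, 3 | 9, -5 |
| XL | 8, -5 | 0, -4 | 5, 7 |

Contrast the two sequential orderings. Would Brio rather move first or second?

If Alto leads: Brio's best replies are S→Large, M→Small, L→Medium, XL→Large; Alto's induced payoffs 6, 7, 2, 5; outcome (M, Small), payoffs (7, 9).
If Brio leads: Alto's best replies are Small→XL, Medium→L, Large→L; Brio's induced payoffs -5, 3, -5; outcome (L, Medium), payoffs (2, 3).
Brio gets 3 moving first and 9 moving second, so Brio prefers to move second.

second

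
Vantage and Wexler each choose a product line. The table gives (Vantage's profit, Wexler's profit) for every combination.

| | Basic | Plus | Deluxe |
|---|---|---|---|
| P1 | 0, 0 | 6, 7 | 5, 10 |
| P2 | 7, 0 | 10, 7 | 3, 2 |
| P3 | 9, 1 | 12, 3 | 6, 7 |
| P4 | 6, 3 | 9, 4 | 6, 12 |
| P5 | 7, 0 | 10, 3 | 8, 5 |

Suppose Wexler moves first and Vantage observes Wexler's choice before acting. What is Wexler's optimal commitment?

Deluxe

Vantage best-responds to each possible Wexler move:
- Basic → Vantage plays P3 (best of 0, 7, 9, 6, 7); Wexler gets 1.
- Plus → Vantage plays P3 (best of 6, 10, 12, 9, 10); Wexler gets 3.
- Deluxe → Vantage plays P5 (best of 5, 3, 6, 6, 8); Wexler gets 5.
Among 1, 3, 5, the best is 5 at Deluxe. Subgame-perfect outcome: (P5, Deluxe) with payoffs (8, 5).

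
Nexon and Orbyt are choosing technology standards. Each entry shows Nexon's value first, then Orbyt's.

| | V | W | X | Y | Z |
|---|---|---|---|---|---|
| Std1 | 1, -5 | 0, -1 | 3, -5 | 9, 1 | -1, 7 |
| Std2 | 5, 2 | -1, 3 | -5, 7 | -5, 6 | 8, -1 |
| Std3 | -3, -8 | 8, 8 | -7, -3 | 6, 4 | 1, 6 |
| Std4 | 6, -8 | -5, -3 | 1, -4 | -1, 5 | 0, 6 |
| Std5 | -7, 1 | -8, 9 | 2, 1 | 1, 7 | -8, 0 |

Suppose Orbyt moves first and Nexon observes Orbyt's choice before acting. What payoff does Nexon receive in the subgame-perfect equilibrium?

Backward induction with Orbyt moving first.
- V → Nexon plays Std4 (best of 1, 5, -3, 6, -7); Orbyt gets -8.
- W → Nexon plays Std3 (best of 0, -1, 8, -5, -8); Orbyt gets 8.
- X → Nexon plays Std1 (best of 3, -5, -7, 1, 2); Orbyt gets -5.
- Y → Nexon plays Std1 (best of 9, -5, 6, -1, 1); Orbyt gets 1.
- Z → Nexon plays Std2 (best of -1, 8, 1, 0, -8); Orbyt gets -1.
Maximizing over -8, 8, -5, 1, -1, Orbyt chooses W. Subgame-perfect outcome: (Std3, W) with payoffs (8, 8).

8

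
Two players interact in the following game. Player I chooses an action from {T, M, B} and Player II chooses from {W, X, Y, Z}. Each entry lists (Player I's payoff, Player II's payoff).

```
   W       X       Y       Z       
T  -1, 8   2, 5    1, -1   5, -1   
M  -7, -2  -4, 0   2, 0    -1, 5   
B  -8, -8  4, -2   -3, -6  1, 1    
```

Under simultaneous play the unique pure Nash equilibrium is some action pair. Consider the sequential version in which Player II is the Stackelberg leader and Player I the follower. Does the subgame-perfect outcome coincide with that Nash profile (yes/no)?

Backward induction with Player II moving first.
- W: Player I compares -1, -7, -8 and picks T; Player II would get 8.
- X: Player I compares 2, -4, 4 and picks B; Player II would get -2.
- Y: Player I compares 1, 2, -3 and picks M; Player II would get 0.
- Z: Player I compares 5, -1, 1 and picks T; Player II would get -1.
Player II's induced payoffs are 8, -2, 0, -1, so Player II commits to W. Subgame-perfect outcome: (T, W) with payoffs (-1, 8).
For the simultaneous game, intersect best replies.
Player I's best replies: W→T; X→B; Y→M; Z→T.
Player II's best replies: T→W; M→Z; B→Z.
The unique mutual best reply is (T, W), giving (-1, 8).
Sequential outcome (T, W) coincides with the Nash profile (T, W).

yes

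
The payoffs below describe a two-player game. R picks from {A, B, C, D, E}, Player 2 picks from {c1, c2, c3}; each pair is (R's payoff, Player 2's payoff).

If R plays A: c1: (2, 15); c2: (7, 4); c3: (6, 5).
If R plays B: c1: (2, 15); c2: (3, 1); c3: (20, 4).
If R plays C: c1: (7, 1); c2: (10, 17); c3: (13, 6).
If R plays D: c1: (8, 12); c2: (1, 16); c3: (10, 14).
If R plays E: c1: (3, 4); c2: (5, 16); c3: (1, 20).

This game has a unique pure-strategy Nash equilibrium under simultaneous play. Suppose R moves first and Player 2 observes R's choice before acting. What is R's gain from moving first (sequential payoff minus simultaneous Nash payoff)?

Solve by backward induction (R leads).
- A: Player 2 compares 15, 4, 5 and picks c1; R would get 2.
- B: Player 2 compares 15, 1, 4 and picks c1; R would get 2.
- C: Player 2 compares 1, 17, 6 and picks c2; R would get 10.
- D: Player 2 compares 12, 16, 14 and picks c2; R would get 1.
- E: Player 2 compares 4, 16, 20 and picks c3; R would get 1.
Among 2, 2, 10, 1, 1, the best is 10 at C. Subgame-perfect outcome: (C, c2) with payoffs (10, 17).
For the simultaneous game, intersect best replies.
R's best replies: c1→D; c2→C; c3→B.
Player 2's best replies: A→c1; B→c1; C→c2; D→c2; E→c3.
Only (C, c2) has each player best-responding; Nash payoffs (10, 17).
R's commitment gain: 10 − 10 = 0.

0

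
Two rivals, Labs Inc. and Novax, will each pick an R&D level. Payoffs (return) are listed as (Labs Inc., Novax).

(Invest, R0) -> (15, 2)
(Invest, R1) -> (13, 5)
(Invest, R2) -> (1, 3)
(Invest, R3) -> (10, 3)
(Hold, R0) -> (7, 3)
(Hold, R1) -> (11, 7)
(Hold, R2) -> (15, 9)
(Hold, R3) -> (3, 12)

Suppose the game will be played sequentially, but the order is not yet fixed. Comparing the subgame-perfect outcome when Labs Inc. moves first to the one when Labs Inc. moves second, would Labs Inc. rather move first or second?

second

If Labs Inc. leads: Novax's best replies are Invest→R1, Hold→R3; Labs Inc.'s induced payoffs 13, 3; outcome (Invest, R1), payoffs (13, 5).
If Novax leads: Labs Inc.'s best replies are R0→Invest, R1→Invest, R2→Hold, R3→Invest; Novax's induced payoffs 2, 5, 9, 3; outcome (Hold, R2), payoffs (15, 9).
Labs Inc. gets 13 moving first and 15 moving second, so Labs Inc. prefers to move second.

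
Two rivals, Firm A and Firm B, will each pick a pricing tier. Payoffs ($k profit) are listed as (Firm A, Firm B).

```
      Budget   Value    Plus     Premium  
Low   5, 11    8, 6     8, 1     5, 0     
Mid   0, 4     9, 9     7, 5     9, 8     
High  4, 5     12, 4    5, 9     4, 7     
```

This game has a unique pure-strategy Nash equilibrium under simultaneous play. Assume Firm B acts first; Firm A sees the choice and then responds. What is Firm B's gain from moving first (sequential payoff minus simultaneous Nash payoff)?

Work backward from Firm A's decision.
- Budget: Firm A compares 5, 0, 4 and picks Low; Firm B would get 11.
- Value: Firm A compares 8, 9, 12 and picks High; Firm B would get 4.
- Plus: Firm A compares 8, 7, 5 and picks Low; Firm B would get 1.
- Premium: Firm A compares 5, 9, 4 and picks Mid; Firm B would get 8.
Maximizing over 11, 4, 1, 8, Firm B chooses Budget. Subgame-perfect outcome: (Low, Budget) with payoffs (5, 11).
For the simultaneous game, intersect best replies.
Firm A's best replies: Budget→Low; Value→High; Plus→Low; Premium→Mid.
Firm B's best replies: Low→Budget; Mid→Value; High→Plus.
Only (Low, Budget) has each player best-responding; Nash payoffs (5, 11).
Firm B's commitment gain: 11 − 11 = 0.

0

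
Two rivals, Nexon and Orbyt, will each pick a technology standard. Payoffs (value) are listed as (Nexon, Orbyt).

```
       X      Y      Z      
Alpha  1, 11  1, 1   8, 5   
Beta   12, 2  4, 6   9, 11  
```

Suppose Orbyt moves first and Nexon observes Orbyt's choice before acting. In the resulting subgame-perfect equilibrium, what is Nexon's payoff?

Work backward from Nexon's decision.
- X: Nexon compares 1, 12 and picks Beta; Orbyt would get 2.
- Y: Nexon compares 1, 4 and picks Beta; Orbyt would get 6.
- Z: Nexon compares 8, 9 and picks Beta; Orbyt would get 11.
Maximizing over 2, 6, 11, Orbyt chooses Z. Subgame-perfect outcome: (Beta, Z) with payoffs (9, 11).

9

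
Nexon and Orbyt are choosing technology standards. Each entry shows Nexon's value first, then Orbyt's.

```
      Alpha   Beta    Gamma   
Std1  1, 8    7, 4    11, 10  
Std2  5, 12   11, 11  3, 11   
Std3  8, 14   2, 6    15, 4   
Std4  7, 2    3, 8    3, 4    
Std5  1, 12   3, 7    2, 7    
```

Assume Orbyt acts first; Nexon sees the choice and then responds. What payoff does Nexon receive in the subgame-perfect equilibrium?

8

Work backward from Nexon's decision.
- Alpha: BR = Std3, leader payoff 14.
- Beta: BR = Std2, leader payoff 11.
- Gamma: BR = Std3, leader payoff 4.
Orbyt's induced payoffs are 14, 11, 4, so Orbyt commits to Alpha. Subgame-perfect outcome: (Std3, Alpha) with payoffs (8, 14).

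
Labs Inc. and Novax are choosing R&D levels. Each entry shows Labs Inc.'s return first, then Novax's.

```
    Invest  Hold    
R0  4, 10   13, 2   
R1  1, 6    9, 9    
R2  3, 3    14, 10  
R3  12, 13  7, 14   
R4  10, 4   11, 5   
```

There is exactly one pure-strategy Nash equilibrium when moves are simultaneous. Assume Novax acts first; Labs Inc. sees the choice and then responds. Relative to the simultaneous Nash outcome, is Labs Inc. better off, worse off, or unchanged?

worse off

Backward induction with Novax moving first.
- Invest: BR = R3, leader payoff 13.
- Hold: BR = R2, leader payoff 10.
Maximizing over 13, 10, Novax chooses Invest. Subgame-perfect outcome: (R3, Invest) with payoffs (12, 13).
For the simultaneous game, intersect best replies.
Labs Inc.'s best replies: Invest→R3; Hold→R2.
Novax's best replies: R0→Invest; R1→Hold; R2→Hold; R3→Hold; R4→Hold.
The unique mutual best reply is (R2, Hold), giving (14, 10).
Labs Inc. earns 12 sequentially versus 14 at the Nash outcome: worse off.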